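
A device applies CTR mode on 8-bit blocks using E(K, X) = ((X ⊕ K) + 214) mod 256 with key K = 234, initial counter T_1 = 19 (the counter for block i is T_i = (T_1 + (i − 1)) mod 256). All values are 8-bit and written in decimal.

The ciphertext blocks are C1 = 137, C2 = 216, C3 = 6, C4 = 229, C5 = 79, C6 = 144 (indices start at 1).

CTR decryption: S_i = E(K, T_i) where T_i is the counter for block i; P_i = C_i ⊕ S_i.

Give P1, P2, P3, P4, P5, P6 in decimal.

P1 = 70, P2 = 12, P3 = 211, P4 = 55, P5 = 156, P6 = 88

P1: T = 19, S = E(K, T) = 207; 137 ⊕ 207 = 70.
P2: T = 20, S = E(K, T) = 212; 216 ⊕ 212 = 12.
P3: T = 21, S = E(K, T) = 213; 6 ⊕ 213 = 211.
P4: T = 22, S = E(K, T) = 210; 229 ⊕ 210 = 55.
P5: T = 23, S = E(K, T) = 211; 79 ⊕ 211 = 156.
P6: T = 24, S = E(K, T) = 200; 144 ⊕ 200 = 88.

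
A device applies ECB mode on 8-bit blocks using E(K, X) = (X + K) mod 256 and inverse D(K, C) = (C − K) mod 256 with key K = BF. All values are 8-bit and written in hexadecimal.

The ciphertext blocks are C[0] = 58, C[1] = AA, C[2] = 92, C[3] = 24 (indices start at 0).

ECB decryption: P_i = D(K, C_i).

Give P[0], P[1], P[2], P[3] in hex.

P[0]: D(K, 58) = 99.
P[1]: D(K, AA) = EB.
P[2]: D(K, 92) = D3.
P[3]: D(K, 24) = 65.

P[0] = 99, P[1] = EB, P[2] = D3, P[3] = 65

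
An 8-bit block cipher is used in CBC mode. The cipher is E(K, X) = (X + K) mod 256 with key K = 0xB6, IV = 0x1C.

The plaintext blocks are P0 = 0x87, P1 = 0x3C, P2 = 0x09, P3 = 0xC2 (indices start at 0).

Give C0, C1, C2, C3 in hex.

CBC encryption: C_i = E(K, P_i ⊕ C_{i−1}), with C_{−1} = IV.
C0: P0 ⊕ 0x1C = 0x9B; E(K, 0x9B) = 0x51.
C1: P1 ⊕ 0x51 = 0x6D; E(K, 0x6D) = 0x23.
C2: P2 ⊕ 0x23 = 0x2A; E(K, 0x2A) = 0xE0.
C3: P3 ⊕ 0xE0 = 0x22; E(K, 0x22) = 0xD8.

C0 = 0x51, C1 = 0x23, C2 = 0xE0, C3 = 0xD8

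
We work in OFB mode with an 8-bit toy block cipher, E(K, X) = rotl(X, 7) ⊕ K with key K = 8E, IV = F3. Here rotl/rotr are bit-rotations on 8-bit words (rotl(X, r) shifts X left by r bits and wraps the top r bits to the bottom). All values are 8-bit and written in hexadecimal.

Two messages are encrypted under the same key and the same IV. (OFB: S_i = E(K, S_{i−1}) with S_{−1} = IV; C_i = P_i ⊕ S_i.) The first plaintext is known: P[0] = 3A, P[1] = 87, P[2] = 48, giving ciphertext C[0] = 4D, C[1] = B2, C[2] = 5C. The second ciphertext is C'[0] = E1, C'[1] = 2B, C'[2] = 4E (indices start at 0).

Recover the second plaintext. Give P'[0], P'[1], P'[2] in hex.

P'[0] = 96, P'[1] = 1E, P'[2] = 5A

In OFB with a reused IV, both messages share the same keystream S_i, so C_i ⊕ C'_i = P_i ⊕ P'_i and thus P'_i = P_i ⊕ C_i ⊕ C'_i.
P'[0]: 3A ⊕ 4D ⊕ E1 = 96.
P'[1]: 87 ⊕ B2 ⊕ 2B = 1E.
P'[2]: 48 ⊕ 5C ⊕ 4E = 5A.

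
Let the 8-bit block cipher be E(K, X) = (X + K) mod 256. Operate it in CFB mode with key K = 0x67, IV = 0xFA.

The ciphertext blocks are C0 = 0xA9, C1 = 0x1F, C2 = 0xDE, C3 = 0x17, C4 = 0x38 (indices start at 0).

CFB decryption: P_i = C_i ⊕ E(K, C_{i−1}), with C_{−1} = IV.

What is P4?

P4: E(K, 0x17) = 0x7E; 0x38 ⊕ 0x7E = 0x46.

P4 = 0x46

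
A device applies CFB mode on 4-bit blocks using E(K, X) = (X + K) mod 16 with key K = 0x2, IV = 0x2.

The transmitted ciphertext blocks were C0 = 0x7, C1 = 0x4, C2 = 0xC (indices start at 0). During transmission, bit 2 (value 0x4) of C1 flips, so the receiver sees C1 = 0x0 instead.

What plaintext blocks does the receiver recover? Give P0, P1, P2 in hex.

CFB decryption: P_i = C_i ⊕ E(K, C_{i−1}), with C_{−1} = IV.
Only C1 changed, to 0x0. In CFB, a change in C_i flips the same bit in P_i and garbles P_{i+1}. Decrypting the received ciphertext:
P0: E(K, 0x2) = 0x4; 0x7 ⊕ 0x4 = 0x3.
P1: E(K, 0x7) = 0x9; 0x0 ⊕ 0x9 = 0x9.
P2: E(K, 0x0) = 0x2; 0xC ⊕ 0x2 = 0xE.
Blocks that differ from the original plaintext: P1, P2.

P0 = 0x3, P1 = 0x9, P2 = 0xE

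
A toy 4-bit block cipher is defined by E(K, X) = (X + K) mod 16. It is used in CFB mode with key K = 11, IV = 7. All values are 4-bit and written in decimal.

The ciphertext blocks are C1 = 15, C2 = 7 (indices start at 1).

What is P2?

P2 = 13

CFB decryption: P_i = C_i ⊕ E(K, C_{i−1}), with C_{0} = IV.
P2: E(K, 15) = 10; 7 ⊕ 10 = 13.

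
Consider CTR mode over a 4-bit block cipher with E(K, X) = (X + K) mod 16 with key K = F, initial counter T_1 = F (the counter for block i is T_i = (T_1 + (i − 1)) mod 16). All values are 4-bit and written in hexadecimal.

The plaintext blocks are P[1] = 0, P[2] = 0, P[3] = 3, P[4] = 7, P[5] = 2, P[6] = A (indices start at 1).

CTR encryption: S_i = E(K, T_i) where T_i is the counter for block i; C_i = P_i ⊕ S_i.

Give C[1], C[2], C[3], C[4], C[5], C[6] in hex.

C[1] = E, C[2] = F, C[3] = 3, C[4] = 6, C[5] = 0, C[6] = 9

C[1]: T = F, S = E(K, T) = E; 0 ⊕ E = E.
C[2]: T = 0, S = E(K, T) = F; 0 ⊕ F = F.
C[3]: T = 1, S = E(K, T) = 0; 3 ⊕ 0 = 3.
C[4]: T = 2, S = E(K, T) = 1; 7 ⊕ 1 = 6.
C[5]: T = 3, S = E(K, T) = 2; 2 ⊕ 2 = 0.
C[6]: T = 4, S = E(K, T) = 3; A ⊕ 3 = 9.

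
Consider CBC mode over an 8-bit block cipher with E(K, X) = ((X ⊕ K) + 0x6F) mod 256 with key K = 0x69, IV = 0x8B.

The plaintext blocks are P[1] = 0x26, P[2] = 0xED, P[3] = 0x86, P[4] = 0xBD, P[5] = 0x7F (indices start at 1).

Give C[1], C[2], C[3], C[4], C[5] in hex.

C[1] = 0x33, C[2] = 0x26, C[3] = 0x38, C[4] = 0x5B, C[5] = 0xBC

CBC encryption: C_i = E(K, P_i ⊕ C_{i−1}), with C_{0} = IV.
C[1]: P[1] ⊕ 0x8B = 0xAD; E(K, 0xAD) = 0x33.
C[2]: P[2] ⊕ 0x33 = 0xDE; E(K, 0xDE) = 0x26.
C[3]: P[3] ⊕ 0x26 = 0xA0; E(K, 0xA0) = 0x38.
C[4]: P[4] ⊕ 0x38 = 0x85; E(K, 0x85) = 0x5B.
C[5]: P[5] ⊕ 0x5B = 0x24; E(K, 0x24) = 0xBC.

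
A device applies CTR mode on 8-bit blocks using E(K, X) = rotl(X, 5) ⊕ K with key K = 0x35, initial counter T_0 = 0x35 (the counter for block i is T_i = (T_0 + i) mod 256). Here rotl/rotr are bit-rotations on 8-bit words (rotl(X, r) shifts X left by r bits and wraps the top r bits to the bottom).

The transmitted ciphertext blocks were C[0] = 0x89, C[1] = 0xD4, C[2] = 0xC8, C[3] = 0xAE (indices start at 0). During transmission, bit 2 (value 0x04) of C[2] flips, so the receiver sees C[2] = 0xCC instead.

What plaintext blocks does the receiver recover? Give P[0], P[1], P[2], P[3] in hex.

CTR decryption: S_i = E(K, T_i) where T_i is the counter for block i; P_i = C_i ⊕ S_i.
Only C[2] changed, to 0xCC. In CTR, a change in C_i flips the same bit in P_i only; the keystream is unaffected. Decrypting the received ciphertext:
P[0]: T = 0x35, S = E(K, T) = 0x93; 0x89 ⊕ 0x93 = 0x1A.
P[1]: T = 0x36, S = E(K, T) = 0xF3; 0xD4 ⊕ 0xF3 = 0x27.
P[2]: T = 0x37, S = E(K, T) = 0xD3; 0xCC ⊕ 0xD3 = 0x1F.
P[3]: T = 0x38, S = E(K, T) = 0x32; 0xAE ⊕ 0x32 = 0x9C.
Blocks that differ from the original plaintext: P[2].

P[0] = 0x1A, P[1] = 0x27, P[2] = 0x1F, P[3] = 0x9C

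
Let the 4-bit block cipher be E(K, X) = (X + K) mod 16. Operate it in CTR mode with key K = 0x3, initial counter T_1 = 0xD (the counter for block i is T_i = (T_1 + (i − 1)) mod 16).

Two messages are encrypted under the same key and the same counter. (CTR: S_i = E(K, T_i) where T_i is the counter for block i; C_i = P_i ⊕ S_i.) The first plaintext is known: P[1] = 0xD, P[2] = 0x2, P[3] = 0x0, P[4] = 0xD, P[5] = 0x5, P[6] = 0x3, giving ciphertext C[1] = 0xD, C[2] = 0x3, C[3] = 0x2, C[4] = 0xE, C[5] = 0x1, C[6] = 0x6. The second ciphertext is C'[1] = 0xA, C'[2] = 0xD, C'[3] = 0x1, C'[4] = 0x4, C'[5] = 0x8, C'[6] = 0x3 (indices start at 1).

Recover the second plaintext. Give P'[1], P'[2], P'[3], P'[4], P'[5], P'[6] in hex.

P'[1] = 0xA, P'[2] = 0xC, P'[3] = 0x3, P'[4] = 0x7, P'[5] = 0xC, P'[6] = 0x6

In CTR with a reused counter, both messages share the same keystream S_i, so C_i ⊕ C'_i = P_i ⊕ P'_i and thus P'_i = P_i ⊕ C_i ⊕ C'_i.
P'[1]: 0xD ⊕ 0xD ⊕ 0xA = 0xA.
P'[2]: 0x2 ⊕ 0x3 ⊕ 0xD = 0xC.
P'[3]: 0x0 ⊕ 0x2 ⊕ 0x1 = 0x3.
P'[4]: 0xD ⊕ 0xE ⊕ 0x4 = 0x7.
P'[5]: 0x5 ⊕ 0x1 ⊕ 0x8 = 0xC.
P'[6]: 0x3 ⊕ 0x6 ⊕ 0x3 = 0x6.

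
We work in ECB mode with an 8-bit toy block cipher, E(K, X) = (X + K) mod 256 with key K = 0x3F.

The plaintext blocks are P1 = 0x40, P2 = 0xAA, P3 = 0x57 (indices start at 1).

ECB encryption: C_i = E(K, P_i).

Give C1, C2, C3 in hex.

C1 = 0x7F, C2 = 0xE9, C3 = 0x96

C1: E(K, 0x40) = 0x7F.
C2: E(K, 0xAA) = 0xE9.
C3: E(K, 0x57) = 0x96.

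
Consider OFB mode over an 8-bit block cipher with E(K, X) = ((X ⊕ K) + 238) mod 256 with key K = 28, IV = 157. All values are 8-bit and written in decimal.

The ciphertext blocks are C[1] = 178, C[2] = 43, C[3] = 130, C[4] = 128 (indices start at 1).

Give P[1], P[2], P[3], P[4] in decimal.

OFB decryption: S_i = E(K, S_{i−1}) with S_{0} = IV; P_i = C_i ⊕ S_i.
P[1]: S = E(K, 157) = 111; 178 ⊕ 111 = 221.
P[2]: S = E(K, 111) = 97; 43 ⊕ 97 = 74.
P[3]: S = E(K, 97) = 107; 130 ⊕ 107 = 233.
P[4]: S = E(K, 107) = 101; 128 ⊕ 101 = 229.

P[1] = 221, P[2] = 74, P[3] = 233, P[4] = 229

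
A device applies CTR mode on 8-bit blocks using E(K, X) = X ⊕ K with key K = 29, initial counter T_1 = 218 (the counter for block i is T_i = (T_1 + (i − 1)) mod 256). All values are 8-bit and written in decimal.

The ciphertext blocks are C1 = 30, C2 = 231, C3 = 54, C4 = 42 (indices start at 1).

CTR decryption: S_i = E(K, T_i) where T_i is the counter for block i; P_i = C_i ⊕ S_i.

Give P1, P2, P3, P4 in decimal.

P1 = 217, P2 = 33, P3 = 247, P4 = 234

P1: T = 218, S = E(K, T) = 199; 30 ⊕ 199 = 217.
P2: T = 219, S = E(K, T) = 198; 231 ⊕ 198 = 33.
P3: T = 220, S = E(K, T) = 193; 54 ⊕ 193 = 247.
P4: T = 221, S = E(K, T) = 192; 42 ⊕ 192 = 234.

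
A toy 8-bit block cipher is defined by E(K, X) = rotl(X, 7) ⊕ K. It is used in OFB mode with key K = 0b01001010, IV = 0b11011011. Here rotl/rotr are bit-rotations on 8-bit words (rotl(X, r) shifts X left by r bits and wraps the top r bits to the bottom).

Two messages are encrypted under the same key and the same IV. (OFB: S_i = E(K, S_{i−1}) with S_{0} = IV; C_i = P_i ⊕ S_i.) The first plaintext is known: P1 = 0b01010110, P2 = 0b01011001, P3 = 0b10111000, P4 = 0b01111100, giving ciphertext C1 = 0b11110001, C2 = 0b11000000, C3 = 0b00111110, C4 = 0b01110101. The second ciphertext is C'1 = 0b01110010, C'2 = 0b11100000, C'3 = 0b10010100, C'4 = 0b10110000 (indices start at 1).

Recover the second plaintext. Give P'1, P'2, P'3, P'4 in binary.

P'1 = 0b11010101, P'2 = 0b01111001, P'3 = 0b00010010, P'4 = 0b10111001

In OFB with a reused IV, both messages share the same keystream S_i, so C_i ⊕ C'_i = P_i ⊕ P'_i and thus P'_i = P_i ⊕ C_i ⊕ C'_i.
P'1: 0b01010110 ⊕ 0b11110001 ⊕ 0b01110010 = 0b11010101.
P'2: 0b01011001 ⊕ 0b11000000 ⊕ 0b11100000 = 0b01111001.
P'3: 0b10111000 ⊕ 0b00111110 ⊕ 0b10010100 = 0b00010010.
P'4: 0b01111100 ⊕ 0b01110101 ⊕ 0b10110000 = 0b10111001.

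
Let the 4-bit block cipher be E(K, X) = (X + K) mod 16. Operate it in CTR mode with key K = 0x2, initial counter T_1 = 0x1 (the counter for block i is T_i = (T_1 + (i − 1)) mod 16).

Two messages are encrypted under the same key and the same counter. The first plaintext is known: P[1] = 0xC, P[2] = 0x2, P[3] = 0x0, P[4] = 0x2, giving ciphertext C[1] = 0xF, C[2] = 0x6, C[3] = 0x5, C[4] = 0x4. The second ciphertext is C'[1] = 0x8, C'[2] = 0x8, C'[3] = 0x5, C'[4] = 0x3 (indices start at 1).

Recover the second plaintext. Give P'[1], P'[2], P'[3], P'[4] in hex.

P'[1] = 0xB, P'[2] = 0xC, P'[3] = 0x0, P'[4] = 0x5

In CTR with a reused counter, both messages share the same keystream S_i, so C_i ⊕ C'_i = P_i ⊕ P'_i and thus P'_i = P_i ⊕ C_i ⊕ C'_i.
P'[1]: 0xC ⊕ 0xF ⊕ 0x8 = 0xB.
P'[2]: 0x2 ⊕ 0x6 ⊕ 0x8 = 0xC.
P'[3]: 0x0 ⊕ 0x5 ⊕ 0x5 = 0x0.
P'[4]: 0x2 ⊕ 0x4 ⊕ 0x3 = 0x5.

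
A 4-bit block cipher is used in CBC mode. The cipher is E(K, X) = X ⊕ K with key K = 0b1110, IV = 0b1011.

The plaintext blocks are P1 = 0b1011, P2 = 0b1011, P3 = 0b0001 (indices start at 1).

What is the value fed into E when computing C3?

0b1010

CBC encryption: C_i = E(K, P_i ⊕ C_{i−1}), with C_{0} = IV.
C1: P1 ⊕ 0b1011 = 0b0000; E(K, 0b0000) = 0b1110.
C2: P2 ⊕ 0b1110 = 0b0101; E(K, 0b0101) = 0b1011.
C3: P3 ⊕ 0b1011 = 0b1010; E(K, 0b1010) = 0b0100.
So the input to E for block 3 is 0b1010.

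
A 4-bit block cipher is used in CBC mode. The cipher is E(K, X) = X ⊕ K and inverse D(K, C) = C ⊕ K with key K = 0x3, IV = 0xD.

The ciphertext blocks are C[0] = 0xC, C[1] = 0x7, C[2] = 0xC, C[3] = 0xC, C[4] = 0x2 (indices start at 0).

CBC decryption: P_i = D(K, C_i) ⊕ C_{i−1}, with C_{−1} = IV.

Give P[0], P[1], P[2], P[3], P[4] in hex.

P[0] = 0x2, P[1] = 0x8, P[2] = 0x8, P[3] = 0x3, P[4] = 0xD

P[0]: D(K, 0xC) = 0xF; 0xF ⊕ 0xD = 0x2.
P[1]: D(K, 0x7) = 0x4; 0x4 ⊕ 0xC = 0x8.
P[2]: D(K, 0xC) = 0xF; 0xF ⊕ 0x7 = 0x8.
P[3]: D(K, 0xC) = 0xF; 0xF ⊕ 0xC = 0x3.
P[4]: D(K, 0x2) = 0x1; 0x1 ⊕ 0xC = 0xD.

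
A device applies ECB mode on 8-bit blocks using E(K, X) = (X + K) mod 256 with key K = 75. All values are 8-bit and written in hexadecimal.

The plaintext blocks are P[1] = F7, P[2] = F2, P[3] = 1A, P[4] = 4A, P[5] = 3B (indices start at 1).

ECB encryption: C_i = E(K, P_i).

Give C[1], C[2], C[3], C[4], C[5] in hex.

C[1] = 6C, C[2] = 67, C[3] = 8F, C[4] = BF, C[5] = B0

C[1]: E(K, F7) = 6C.
C[2]: E(K, F2) = 67.
C[3]: E(K, 1A) = 8F.
C[4]: E(K, 4A) = BF.
C[5]: E(K, 3B) = B0.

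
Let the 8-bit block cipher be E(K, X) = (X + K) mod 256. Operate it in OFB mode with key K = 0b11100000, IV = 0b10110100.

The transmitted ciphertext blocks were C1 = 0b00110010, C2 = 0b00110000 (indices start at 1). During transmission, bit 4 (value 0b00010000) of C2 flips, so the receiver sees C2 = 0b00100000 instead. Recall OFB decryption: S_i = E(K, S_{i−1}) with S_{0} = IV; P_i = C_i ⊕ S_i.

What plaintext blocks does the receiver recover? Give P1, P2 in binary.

P1 = 0b10100110, P2 = 0b01010100

Only C2 changed, to 0b00100000. In OFB, a change in C_i flips the same bit in P_i only; the keystream is unaffected. Decrypting the received ciphertext:
P1: S = E(K, 0b10110100) = 0b10010100; 0b00110010 ⊕ 0b10010100 = 0b10100110.
P2: S = E(K, 0b10010100) = 0b01110100; 0b00100000 ⊕ 0b01110100 = 0b01010100.
Blocks that differ from the original plaintext: P2.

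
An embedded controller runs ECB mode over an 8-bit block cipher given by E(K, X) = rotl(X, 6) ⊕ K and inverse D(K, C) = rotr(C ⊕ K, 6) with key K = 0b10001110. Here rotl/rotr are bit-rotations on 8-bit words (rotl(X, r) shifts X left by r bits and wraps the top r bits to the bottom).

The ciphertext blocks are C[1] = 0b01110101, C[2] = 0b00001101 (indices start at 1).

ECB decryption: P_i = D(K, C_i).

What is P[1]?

P[1]: D(K, 0b01110101) = 0b11101111.

P[1] = 0b11101111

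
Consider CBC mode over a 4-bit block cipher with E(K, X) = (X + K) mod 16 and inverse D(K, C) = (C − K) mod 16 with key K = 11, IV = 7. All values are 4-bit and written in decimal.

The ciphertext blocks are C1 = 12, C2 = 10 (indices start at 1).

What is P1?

CBC decryption: P_i = D(K, C_i) ⊕ C_{i−1}, with C_{0} = IV.
P1: D(K, 12) = 1; 1 ⊕ 7 = 6.

P1 = 6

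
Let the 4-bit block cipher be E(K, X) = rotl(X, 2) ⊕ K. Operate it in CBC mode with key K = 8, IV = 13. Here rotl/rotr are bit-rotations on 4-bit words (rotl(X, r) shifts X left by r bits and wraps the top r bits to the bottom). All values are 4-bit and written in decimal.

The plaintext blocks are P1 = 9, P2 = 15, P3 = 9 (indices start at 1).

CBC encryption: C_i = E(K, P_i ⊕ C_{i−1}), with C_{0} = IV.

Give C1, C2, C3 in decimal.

C1 = 9, C2 = 1, C3 = 10

C1: P1 ⊕ 13 = 4; E(K, 4) = 9.
C2: P2 ⊕ 9 = 6; E(K, 6) = 1.
C3: P3 ⊕ 1 = 8; E(K, 8) = 10.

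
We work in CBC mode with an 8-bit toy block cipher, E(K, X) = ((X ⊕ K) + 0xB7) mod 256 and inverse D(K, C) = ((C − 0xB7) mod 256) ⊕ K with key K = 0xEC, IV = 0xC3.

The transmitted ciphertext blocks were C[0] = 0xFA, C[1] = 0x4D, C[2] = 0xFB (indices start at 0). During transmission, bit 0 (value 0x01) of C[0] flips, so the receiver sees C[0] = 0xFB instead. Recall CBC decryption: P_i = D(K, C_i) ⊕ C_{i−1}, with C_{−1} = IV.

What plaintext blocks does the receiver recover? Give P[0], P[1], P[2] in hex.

P[0] = 0x6B, P[1] = 0x81, P[2] = 0xE5

Only C[0] changed, to 0xFB. In CBC, a change in C_i garbles P_i and flips the same bit in P_{i+1}. Decrypting the received ciphertext:
P[0]: D(K, 0xFB) = 0xA8; 0xA8 ⊕ 0xC3 = 0x6B.
P[1]: D(K, 0x4D) = 0x7A; 0x7A ⊕ 0xFB = 0x81.
P[2]: D(K, 0xFB) = 0xA8; 0xA8 ⊕ 0x4D = 0xE5.
Blocks that differ from the original plaintext: P[0], P[1].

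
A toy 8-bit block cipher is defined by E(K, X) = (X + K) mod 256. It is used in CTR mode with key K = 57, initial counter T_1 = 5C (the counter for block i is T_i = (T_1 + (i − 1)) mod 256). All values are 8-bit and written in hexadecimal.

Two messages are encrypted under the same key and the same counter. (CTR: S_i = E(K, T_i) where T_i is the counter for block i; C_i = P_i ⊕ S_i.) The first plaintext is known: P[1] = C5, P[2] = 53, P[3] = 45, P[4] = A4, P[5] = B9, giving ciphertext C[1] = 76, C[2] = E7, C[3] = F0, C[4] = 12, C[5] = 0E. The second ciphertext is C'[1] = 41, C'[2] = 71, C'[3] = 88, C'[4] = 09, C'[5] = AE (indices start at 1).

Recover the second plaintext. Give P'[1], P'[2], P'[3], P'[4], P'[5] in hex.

P'[1] = F2, P'[2] = C5, P'[3] = 3D, P'[4] = BF, P'[5] = 19

In CTR with a reused counter, both messages share the same keystream S_i, so C_i ⊕ C'_i = P_i ⊕ P'_i and thus P'_i = P_i ⊕ C_i ⊕ C'_i.
P'[1]: C5 ⊕ 76 ⊕ 41 = F2.
P'[2]: 53 ⊕ E7 ⊕ 71 = C5.
P'[3]: 45 ⊕ F0 ⊕ 88 = 3D.
P'[4]: A4 ⊕ 12 ⊕ 09 = BF.
P'[5]: B9 ⊕ 0E ⊕ AE = 19.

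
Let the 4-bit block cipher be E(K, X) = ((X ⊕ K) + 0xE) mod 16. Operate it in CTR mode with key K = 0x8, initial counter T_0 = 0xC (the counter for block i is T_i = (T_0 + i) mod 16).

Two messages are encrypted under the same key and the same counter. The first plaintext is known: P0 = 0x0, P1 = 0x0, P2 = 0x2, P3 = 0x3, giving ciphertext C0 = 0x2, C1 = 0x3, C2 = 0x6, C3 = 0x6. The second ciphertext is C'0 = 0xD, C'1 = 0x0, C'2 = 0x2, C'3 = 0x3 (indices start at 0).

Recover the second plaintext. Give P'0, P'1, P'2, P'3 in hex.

P'0 = 0xF, P'1 = 0x3, P'2 = 0x6, P'3 = 0x6

In CTR with a reused counter, both messages share the same keystream S_i, so C_i ⊕ C'_i = P_i ⊕ P'_i and thus P'_i = P_i ⊕ C_i ⊕ C'_i.
P'0: 0x0 ⊕ 0x2 ⊕ 0xD = 0xF.
P'1: 0x0 ⊕ 0x3 ⊕ 0x0 = 0x3.
P'2: 0x2 ⊕ 0x6 ⊕ 0x2 = 0x6.
P'3: 0x3 ⊕ 0x6 ⊕ 0x3 = 0x6.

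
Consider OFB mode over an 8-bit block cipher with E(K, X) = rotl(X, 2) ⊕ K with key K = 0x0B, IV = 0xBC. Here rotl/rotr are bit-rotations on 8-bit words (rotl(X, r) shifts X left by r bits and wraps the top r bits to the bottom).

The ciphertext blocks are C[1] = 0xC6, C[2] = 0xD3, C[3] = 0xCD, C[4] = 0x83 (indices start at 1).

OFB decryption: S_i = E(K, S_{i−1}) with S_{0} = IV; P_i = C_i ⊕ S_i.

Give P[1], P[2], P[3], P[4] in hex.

P[1] = 0x3F, P[2] = 0x3F, P[3] = 0x75, P[4] = 0x6A

P[1]: S = E(K, 0xBC) = 0xF9; 0xC6 ⊕ 0xF9 = 0x3F.
P[2]: S = E(K, 0xF9) = 0xEC; 0xD3 ⊕ 0xEC = 0x3F.
P[3]: S = E(K, 0xEC) = 0xB8; 0xCD ⊕ 0xB8 = 0x75.
P[4]: S = E(K, 0xB8) = 0xE9; 0x83 ⊕ 0xE9 = 0x6A.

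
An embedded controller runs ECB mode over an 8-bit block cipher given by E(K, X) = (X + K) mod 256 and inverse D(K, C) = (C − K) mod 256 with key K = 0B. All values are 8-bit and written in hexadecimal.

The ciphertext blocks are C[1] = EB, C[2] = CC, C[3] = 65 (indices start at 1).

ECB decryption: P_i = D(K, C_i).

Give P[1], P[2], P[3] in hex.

P[1] = E0, P[2] = C1, P[3] = 5A

P[1]: D(K, EB) = E0.
P[2]: D(K, CC) = C1.
P[3]: D(K, 65) = 5A.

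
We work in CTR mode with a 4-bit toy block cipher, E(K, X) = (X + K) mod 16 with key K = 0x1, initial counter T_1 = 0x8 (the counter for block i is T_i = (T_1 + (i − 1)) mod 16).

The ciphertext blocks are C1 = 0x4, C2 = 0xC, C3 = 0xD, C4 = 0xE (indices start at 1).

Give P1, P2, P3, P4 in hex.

P1 = 0xD, P2 = 0x6, P3 = 0x6, P4 = 0x2

CTR decryption: S_i = E(K, T_i) where T_i is the counter for block i; P_i = C_i ⊕ S_i.
P1: T = 0x8, S = E(K, T) = 0x9; 0x4 ⊕ 0x9 = 0xD.
P2: T = 0x9, S = E(K, T) = 0xA; 0xC ⊕ 0xA = 0x6.
P3: T = 0xA, S = E(K, T) = 0xB; 0xD ⊕ 0xB = 0x6.
P4: T = 0xB, S = E(K, T) = 0xC; 0xE ⊕ 0xC = 0x2.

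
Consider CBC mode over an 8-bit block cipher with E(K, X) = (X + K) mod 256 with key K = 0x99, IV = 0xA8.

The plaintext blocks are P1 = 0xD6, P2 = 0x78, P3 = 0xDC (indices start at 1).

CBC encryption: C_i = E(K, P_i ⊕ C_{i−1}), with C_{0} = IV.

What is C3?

C1: P1 ⊕ 0xA8 = 0x7E; E(K, 0x7E) = 0x17.
C2: P2 ⊕ 0x17 = 0x6F; E(K, 0x6F) = 0x08.
C3: P3 ⊕ 0x08 = 0xD4; E(K, 0xD4) = 0x6D.

C3 = 0x6D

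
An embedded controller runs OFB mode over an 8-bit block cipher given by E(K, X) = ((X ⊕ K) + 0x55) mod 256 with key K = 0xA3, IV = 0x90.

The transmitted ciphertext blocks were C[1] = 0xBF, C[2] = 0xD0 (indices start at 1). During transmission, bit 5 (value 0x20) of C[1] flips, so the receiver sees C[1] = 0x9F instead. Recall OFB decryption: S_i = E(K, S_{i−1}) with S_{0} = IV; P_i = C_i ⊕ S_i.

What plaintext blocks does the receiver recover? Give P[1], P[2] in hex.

P[1] = 0x17, P[2] = 0x50

Only C[1] changed, to 0x9F. In OFB, a change in C_i flips the same bit in P_i only; the keystream is unaffected. Decrypting the received ciphertext:
P[1]: S = E(K, 0x90) = 0x88; 0x9F ⊕ 0x88 = 0x17.
P[2]: S = E(K, 0x88) = 0x80; 0xD0 ⊕ 0x80 = 0x50.
Blocks that differ from the original plaintext: P[1].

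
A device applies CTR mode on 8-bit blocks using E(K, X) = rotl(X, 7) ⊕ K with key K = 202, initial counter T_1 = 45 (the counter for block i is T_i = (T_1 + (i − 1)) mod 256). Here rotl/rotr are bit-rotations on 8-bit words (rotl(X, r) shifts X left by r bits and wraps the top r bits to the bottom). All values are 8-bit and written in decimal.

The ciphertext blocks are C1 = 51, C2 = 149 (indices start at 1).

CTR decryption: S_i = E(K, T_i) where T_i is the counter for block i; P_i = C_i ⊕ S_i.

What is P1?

P1: T = 45, S = E(K, T) = 92; 51 ⊕ 92 = 111.

P1 = 111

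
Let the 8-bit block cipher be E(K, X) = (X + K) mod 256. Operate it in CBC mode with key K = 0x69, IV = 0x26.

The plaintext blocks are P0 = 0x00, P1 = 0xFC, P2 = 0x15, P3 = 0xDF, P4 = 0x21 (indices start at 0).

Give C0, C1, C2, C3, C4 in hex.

C0 = 0x8F, C1 = 0xDC, C2 = 0x32, C3 = 0x56, C4 = 0xE0

CBC encryption: C_i = E(K, P_i ⊕ C_{i−1}), with C_{−1} = IV.
C0: P0 ⊕ 0x26 = 0x26; E(K, 0x26) = 0x8F.
C1: P1 ⊕ 0x8F = 0x73; E(K, 0x73) = 0xDC.
C2: P2 ⊕ 0xDC = 0xC9; E(K, 0xC9) = 0x32.
C3: P3 ⊕ 0x32 = 0xED; E(K, 0xED) = 0x56.
C4: P4 ⊕ 0x56 = 0x77; E(K, 0x77) = 0xE0.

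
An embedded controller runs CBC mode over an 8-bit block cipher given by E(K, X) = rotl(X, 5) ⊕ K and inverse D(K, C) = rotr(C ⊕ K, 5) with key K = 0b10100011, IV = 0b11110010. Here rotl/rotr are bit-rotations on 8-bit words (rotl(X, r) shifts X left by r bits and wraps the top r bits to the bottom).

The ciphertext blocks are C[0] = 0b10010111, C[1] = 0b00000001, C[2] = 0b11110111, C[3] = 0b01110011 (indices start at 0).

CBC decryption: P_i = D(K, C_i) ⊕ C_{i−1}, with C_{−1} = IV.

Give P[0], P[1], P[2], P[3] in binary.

P[0]: D(K, 0b10010111) = 0b10100001; 0b10100001 ⊕ 0b11110010 = 0b01010011.
P[1]: D(K, 0b00000001) = 0b00010101; 0b00010101 ⊕ 0b10010111 = 0b10000010.
P[2]: D(K, 0b11110111) = 0b10100010; 0b10100010 ⊕ 0b00000001 = 0b10100011.
P[3]: D(K, 0b01110011) = 0b10000110; 0b10000110 ⊕ 0b11110111 = 0b01110001.

P[0] = 0b01010011, P[1] = 0b10000010, P[2] = 0b10100011, P[3] = 0b01110001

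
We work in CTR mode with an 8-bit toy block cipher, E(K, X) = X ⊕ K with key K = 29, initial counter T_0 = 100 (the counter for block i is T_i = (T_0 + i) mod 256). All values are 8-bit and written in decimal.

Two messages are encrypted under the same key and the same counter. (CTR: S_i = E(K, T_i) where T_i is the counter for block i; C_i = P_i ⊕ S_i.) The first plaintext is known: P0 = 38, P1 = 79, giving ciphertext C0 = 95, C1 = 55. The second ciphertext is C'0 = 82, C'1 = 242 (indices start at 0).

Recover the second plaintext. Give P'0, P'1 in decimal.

In CTR with a reused counter, both messages share the same keystream S_i, so C_i ⊕ C'_i = P_i ⊕ P'_i and thus P'_i = P_i ⊕ C_i ⊕ C'_i.
P'0: 38 ⊕ 95 ⊕ 82 = 43.
P'1: 79 ⊕ 55 ⊕ 242 = 138.

P'0 = 43, P'1 = 138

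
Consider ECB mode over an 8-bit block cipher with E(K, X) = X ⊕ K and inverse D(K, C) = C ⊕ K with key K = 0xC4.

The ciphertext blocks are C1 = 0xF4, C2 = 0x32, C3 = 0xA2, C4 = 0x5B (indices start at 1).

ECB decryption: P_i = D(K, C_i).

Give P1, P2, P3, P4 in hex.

P1 = 0x30, P2 = 0xF6, P3 = 0x66, P4 = 0x9F

P1: D(K, 0xF4) = 0x30.
P2: D(K, 0x32) = 0xF6.
P3: D(K, 0xA2) = 0x66.
P4: D(K, 0x5B) = 0x9F.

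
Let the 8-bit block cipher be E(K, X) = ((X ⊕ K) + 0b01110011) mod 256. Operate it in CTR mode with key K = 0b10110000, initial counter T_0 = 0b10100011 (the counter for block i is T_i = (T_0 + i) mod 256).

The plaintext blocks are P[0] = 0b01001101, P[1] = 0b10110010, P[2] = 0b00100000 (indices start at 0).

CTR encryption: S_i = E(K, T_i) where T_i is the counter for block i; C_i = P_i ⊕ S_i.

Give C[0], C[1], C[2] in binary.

C[0] = 0b11001011, C[1] = 0b00110101, C[2] = 0b10101000

C[0]: T = 0b10100011, S = E(K, T) = 0b10000110; 0b01001101 ⊕ 0b10000110 = 0b11001011.
C[1]: T = 0b10100100, S = E(K, T) = 0b10000111; 0b10110010 ⊕ 0b10000111 = 0b00110101.
C[2]: T = 0b10100101, S = E(K, T) = 0b10001000; 0b00100000 ⊕ 0b10001000 = 0b10101000.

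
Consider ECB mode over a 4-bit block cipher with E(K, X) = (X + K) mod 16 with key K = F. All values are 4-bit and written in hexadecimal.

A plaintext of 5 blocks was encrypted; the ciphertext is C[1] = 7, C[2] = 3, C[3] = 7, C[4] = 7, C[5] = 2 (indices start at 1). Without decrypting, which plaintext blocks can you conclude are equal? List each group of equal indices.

P[1] = P[3] = P[4]

ECB encrypts each block independently with the same key, so equal ciphertext blocks imply equal plaintext blocks.
C[1] = C[3] = C[4] = 7, so P[1] = P[3] = P[4].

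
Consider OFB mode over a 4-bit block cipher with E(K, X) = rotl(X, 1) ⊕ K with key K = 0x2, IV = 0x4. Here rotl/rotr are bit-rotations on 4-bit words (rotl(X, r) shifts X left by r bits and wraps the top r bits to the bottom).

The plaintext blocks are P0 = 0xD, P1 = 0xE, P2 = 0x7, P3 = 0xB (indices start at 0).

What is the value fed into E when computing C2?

OFB encryption: S_i = E(K, S_{i−1}) with S_{−1} = IV; C_i = P_i ⊕ S_i.
C0: S = E(K, 0x4) = 0xA; 0xD ⊕ 0xA = 0x7.
C1: S = E(K, 0xA) = 0x7; 0xE ⊕ 0x7 = 0x9.
C2: S = E(K, 0x7) = 0xC; 0x7 ⊕ 0xC = 0xB.
So the input to E for block 2 is 0x7.

0x7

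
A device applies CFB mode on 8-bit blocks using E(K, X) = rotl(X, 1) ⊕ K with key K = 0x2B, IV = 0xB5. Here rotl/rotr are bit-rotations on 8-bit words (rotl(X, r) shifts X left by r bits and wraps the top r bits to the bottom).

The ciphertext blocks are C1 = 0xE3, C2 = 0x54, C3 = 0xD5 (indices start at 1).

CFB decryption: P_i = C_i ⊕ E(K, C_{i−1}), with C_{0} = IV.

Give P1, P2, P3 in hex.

P1: E(K, 0xB5) = 0x40; 0xE3 ⊕ 0x40 = 0xA3.
P2: E(K, 0xE3) = 0xEC; 0x54 ⊕ 0xEC = 0xB8.
P3: E(K, 0x54) = 0x83; 0xD5 ⊕ 0x83 = 0x56.

P1 = 0xA3, P2 = 0xB8, P3 = 0x56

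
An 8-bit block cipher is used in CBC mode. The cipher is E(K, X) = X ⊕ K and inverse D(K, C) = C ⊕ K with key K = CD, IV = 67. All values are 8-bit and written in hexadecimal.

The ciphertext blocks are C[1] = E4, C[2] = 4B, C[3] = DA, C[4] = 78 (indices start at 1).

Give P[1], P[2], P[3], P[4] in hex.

P[1] = 4E, P[2] = 62, P[3] = 5C, P[4] = 6F

CBC decryption: P_i = D(K, C_i) ⊕ C_{i−1}, with C_{0} = IV.
P[1]: D(K, E4) = 29; 29 ⊕ 67 = 4E.
P[2]: D(K, 4B) = 86; 86 ⊕ E4 = 62.
P[3]: D(K, DA) = 17; 17 ⊕ 4B = 5C.
P[4]: D(K, 78) = B5; B5 ⊕ DA = 6F.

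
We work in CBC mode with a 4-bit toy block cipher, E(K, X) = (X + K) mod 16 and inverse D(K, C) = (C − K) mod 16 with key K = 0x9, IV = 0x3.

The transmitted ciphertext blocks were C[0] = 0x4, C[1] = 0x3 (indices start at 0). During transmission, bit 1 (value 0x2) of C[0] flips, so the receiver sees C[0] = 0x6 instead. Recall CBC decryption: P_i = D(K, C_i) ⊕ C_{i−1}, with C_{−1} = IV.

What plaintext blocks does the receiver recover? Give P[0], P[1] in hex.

P[0] = 0xE, P[1] = 0xC

Only C[0] changed, to 0x6. In CBC, a change in C_i garbles P_i and flips the same bit in P_{i+1}. Decrypting the received ciphertext:
P[0]: D(K, 0x6) = 0xD; 0xD ⊕ 0x3 = 0xE.
P[1]: D(K, 0x3) = 0xA; 0xA ⊕ 0x6 = 0xC.
Blocks that differ from the original plaintext: P[0], P[1].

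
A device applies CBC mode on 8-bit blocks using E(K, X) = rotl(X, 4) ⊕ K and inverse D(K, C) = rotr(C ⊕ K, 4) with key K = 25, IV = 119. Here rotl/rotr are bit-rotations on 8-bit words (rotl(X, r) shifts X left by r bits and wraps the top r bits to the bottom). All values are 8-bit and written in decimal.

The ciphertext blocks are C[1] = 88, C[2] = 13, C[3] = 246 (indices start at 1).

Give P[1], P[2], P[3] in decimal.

CBC decryption: P_i = D(K, C_i) ⊕ C_{i−1}, with C_{0} = IV.
P[1]: D(K, 88) = 20; 20 ⊕ 119 = 99.
P[2]: D(K, 13) = 65; 65 ⊕ 88 = 25.
P[3]: D(K, 246) = 254; 254 ⊕ 13 = 243.

P[1] = 99, P[2] = 25, P[3] = 243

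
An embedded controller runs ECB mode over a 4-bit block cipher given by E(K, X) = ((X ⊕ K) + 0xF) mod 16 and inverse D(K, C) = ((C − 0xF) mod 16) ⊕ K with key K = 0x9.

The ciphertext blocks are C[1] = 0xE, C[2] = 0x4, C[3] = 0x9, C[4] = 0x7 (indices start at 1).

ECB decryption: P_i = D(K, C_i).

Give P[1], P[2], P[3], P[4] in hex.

P[1] = 0x6, P[2] = 0xC, P[3] = 0x3, P[4] = 0x1

P[1]: D(K, 0xE) = 0x6.
P[2]: D(K, 0x4) = 0xC.
P[3]: D(K, 0x9) = 0x3.
P[4]: D(K, 0x7) = 0x1.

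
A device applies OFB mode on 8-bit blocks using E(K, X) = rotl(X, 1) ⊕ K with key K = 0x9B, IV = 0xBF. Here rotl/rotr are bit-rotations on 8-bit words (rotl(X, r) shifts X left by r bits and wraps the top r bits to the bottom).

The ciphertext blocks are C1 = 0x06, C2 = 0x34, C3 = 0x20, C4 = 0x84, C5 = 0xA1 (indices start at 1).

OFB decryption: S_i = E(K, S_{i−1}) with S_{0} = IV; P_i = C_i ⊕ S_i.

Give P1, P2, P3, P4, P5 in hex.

P1 = 0xE2, P2 = 0x66, P3 = 0x1F, P4 = 0x61, P5 = 0xF1

P1: S = E(K, 0xBF) = 0xE4; 0x06 ⊕ 0xE4 = 0xE2.
P2: S = E(K, 0xE4) = 0x52; 0x34 ⊕ 0x52 = 0x66.
P3: S = E(K, 0x52) = 0x3F; 0x20 ⊕ 0x3F = 0x1F.
P4: S = E(K, 0x3F) = 0xE5; 0x84 ⊕ 0xE5 = 0x61.
P5: S = E(K, 0xE5) = 0x50; 0xA1 ⊕ 0x50 = 0xF1.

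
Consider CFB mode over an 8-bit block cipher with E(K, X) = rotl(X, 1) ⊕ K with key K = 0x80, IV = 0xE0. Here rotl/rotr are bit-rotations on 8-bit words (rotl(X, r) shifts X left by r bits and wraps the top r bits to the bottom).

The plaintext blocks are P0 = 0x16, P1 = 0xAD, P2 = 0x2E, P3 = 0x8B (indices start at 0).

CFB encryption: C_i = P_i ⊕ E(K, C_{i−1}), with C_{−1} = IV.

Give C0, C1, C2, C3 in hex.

C0 = 0x57, C1 = 0x83, C2 = 0xA9, C3 = 0x58

C0: E(K, 0xE0) = 0x41; 0x16 ⊕ 0x41 = 0x57.
C1: E(K, 0x57) = 0x2E; 0xAD ⊕ 0x2E = 0x83.
C2: E(K, 0x83) = 0x87; 0x2E ⊕ 0x87 = 0xA9.
C3: E(K, 0xA9) = 0xD3; 0x8B ⊕ 0xD3 = 0x58.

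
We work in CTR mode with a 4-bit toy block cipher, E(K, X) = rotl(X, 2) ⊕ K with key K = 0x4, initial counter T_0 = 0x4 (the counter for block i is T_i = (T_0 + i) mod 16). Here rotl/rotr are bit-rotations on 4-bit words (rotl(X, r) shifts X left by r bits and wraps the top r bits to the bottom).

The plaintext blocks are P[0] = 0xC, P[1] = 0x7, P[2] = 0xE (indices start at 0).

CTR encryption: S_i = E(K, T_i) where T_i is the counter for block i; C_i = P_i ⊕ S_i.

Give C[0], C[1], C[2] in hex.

C[0] = 0x9, C[1] = 0x6, C[2] = 0x3

C[0]: T = 0x4, S = E(K, T) = 0x5; 0xC ⊕ 0x5 = 0x9.
C[1]: T = 0x5, S = E(K, T) = 0x1; 0x7 ⊕ 0x1 = 0x6.
C[2]: T = 0x6, S = E(K, T) = 0xD; 0xE ⊕ 0xD = 0x3.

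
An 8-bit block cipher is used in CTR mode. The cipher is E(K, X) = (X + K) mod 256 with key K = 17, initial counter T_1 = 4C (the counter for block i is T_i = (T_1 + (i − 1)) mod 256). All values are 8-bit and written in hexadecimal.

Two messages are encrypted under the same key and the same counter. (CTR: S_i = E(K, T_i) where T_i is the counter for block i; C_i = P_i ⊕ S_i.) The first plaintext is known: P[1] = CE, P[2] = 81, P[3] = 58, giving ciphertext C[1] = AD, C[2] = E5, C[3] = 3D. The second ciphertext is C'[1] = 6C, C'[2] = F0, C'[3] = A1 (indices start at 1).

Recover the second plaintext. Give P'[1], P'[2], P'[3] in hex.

P'[1] = 0F, P'[2] = 94, P'[3] = C4

In CTR with a reused counter, both messages share the same keystream S_i, so C_i ⊕ C'_i = P_i ⊕ P'_i and thus P'_i = P_i ⊕ C_i ⊕ C'_i.
P'[1]: CE ⊕ AD ⊕ 6C = 0F.
P'[2]: 81 ⊕ E5 ⊕ F0 = 94.
P'[3]: 58 ⊕ 3D ⊕ A1 = C4.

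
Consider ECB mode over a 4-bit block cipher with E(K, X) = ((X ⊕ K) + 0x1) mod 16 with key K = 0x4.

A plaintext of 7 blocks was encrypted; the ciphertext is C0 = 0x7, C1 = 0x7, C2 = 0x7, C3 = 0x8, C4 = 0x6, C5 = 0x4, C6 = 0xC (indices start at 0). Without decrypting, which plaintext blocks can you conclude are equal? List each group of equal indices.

ECB encrypts each block independently with the same key, so equal ciphertext blocks imply equal plaintext blocks.
C0 = C1 = C2 = 0x7, so P0 = P1 = P2.

P0 = P1 = P2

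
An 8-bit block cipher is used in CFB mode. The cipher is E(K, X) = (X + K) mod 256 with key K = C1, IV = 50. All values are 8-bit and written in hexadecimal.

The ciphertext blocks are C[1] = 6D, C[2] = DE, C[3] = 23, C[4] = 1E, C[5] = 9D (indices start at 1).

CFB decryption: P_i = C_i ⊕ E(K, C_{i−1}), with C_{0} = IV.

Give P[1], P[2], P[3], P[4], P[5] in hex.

P[1]: E(K, 50) = 11; 6D ⊕ 11 = 7C.
P[2]: E(K, 6D) = 2E; DE ⊕ 2E = F0.
P[3]: E(K, DE) = 9F; 23 ⊕ 9F = BC.
P[4]: E(K, 23) = E4; 1E ⊕ E4 = FA.
P[5]: E(K, 1E) = DF; 9D ⊕ DF = 42.

P[1] = 7C, P[2] = F0, P[3] = BC, P[4] = FA, P[5] = 42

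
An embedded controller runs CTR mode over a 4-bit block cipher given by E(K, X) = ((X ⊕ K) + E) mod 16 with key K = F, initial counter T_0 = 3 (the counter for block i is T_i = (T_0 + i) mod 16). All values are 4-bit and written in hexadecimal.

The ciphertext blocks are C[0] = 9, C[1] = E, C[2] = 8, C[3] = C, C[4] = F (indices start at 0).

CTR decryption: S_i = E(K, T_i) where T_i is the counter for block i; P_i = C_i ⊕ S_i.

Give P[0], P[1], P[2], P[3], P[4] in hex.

P[0] = 3, P[1] = 7, P[2] = 0, P[3] = B, P[4] = 9

P[0]: T = 3, S = E(K, T) = A; 9 ⊕ A = 3.
P[1]: T = 4, S = E(K, T) = 9; E ⊕ 9 = 7.
P[2]: T = 5, S = E(K, T) = 8; 8 ⊕ 8 = 0.
P[3]: T = 6, S = E(K, T) = 7; C ⊕ 7 = B.
P[4]: T = 7, S = E(K, T) = 6; F ⊕ 6 = 9.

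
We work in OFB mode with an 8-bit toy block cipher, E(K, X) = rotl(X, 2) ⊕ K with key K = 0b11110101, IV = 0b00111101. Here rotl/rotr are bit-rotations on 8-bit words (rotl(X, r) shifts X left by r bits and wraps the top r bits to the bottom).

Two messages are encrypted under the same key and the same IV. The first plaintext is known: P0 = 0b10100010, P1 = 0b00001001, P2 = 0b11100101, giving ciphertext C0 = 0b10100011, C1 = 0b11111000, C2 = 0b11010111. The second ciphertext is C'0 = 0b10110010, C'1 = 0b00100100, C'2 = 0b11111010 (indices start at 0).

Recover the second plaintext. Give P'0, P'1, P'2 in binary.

In OFB with a reused IV, both messages share the same keystream S_i, so C_i ⊕ C'_i = P_i ⊕ P'_i and thus P'_i = P_i ⊕ C_i ⊕ C'_i.
P'0: 0b10100010 ⊕ 0b10100011 ⊕ 0b10110010 = 0b10110011.
P'1: 0b00001001 ⊕ 0b11111000 ⊕ 0b00100100 = 0b11010101.
P'2: 0b11100101 ⊕ 0b11010111 ⊕ 0b11111010 = 0b11001000.

P'0 = 0b10110011, P'1 = 0b11010101, P'2 = 0b11001000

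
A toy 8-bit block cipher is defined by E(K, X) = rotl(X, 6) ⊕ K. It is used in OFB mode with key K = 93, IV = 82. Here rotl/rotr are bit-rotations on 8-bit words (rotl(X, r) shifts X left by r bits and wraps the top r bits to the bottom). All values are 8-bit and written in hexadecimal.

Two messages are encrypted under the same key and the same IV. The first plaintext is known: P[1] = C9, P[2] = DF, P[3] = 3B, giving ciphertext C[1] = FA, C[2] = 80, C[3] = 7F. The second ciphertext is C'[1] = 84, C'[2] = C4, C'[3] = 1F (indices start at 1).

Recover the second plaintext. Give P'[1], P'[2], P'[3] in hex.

In OFB with a reused IV, both messages share the same keystream S_i, so C_i ⊕ C'_i = P_i ⊕ P'_i and thus P'_i = P_i ⊕ C_i ⊕ C'_i.
P'[1]: C9 ⊕ FA ⊕ 84 = B7.
P'[2]: DF ⊕ 80 ⊕ C4 = 9B.
P'[3]: 3B ⊕ 7F ⊕ 1F = 5B.

P'[1] = B7, P'[2] = 9B, P'[3] = 5B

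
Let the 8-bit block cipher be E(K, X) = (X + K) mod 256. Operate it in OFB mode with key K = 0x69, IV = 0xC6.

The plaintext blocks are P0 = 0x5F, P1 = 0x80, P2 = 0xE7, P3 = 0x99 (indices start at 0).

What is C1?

C1 = 0x18

OFB encryption: S_i = E(K, S_{i−1}) with S_{−1} = IV; C_i = P_i ⊕ S_i.
C0: S = E(K, 0xC6) = 0x2F; 0x5F ⊕ 0x2F = 0x70.
C1: S = E(K, 0x2F) = 0x98; 0x80 ⊕ 0x98 = 0x18.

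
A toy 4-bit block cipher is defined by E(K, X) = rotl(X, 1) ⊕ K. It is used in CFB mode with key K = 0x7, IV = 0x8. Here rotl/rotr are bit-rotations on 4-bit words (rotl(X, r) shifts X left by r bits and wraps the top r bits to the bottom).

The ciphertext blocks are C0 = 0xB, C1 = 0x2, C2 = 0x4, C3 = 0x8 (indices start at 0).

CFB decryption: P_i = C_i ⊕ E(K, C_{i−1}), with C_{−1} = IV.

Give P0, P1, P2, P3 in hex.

P0 = 0xD, P1 = 0x2, P2 = 0x7, P3 = 0x7

P0: E(K, 0x8) = 0x6; 0xB ⊕ 0x6 = 0xD.
P1: E(K, 0xB) = 0x0; 0x2 ⊕ 0x0 = 0x2.
P2: E(K, 0x2) = 0x3; 0x4 ⊕ 0x3 = 0x7.
P3: E(K, 0x4) = 0xF; 0x8 ⊕ 0xF = 0x7.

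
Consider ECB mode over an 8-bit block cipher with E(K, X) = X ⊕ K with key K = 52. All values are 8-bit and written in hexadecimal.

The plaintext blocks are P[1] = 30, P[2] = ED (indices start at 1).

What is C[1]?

ECB encryption: C_i = E(K, P_i).
C[1]: E(K, 30) = 62.

C[1] = 62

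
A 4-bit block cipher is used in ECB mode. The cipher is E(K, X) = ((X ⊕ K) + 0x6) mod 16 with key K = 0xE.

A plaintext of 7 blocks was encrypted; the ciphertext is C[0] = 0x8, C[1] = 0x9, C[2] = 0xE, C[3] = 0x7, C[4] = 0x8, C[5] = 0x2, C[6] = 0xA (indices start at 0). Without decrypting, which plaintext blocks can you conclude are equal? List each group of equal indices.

P[0] = P[4]

ECB encrypts each block independently with the same key, so equal ciphertext blocks imply equal plaintext blocks.
C[0] = C[4] = 0x8, so P[0] = P[4].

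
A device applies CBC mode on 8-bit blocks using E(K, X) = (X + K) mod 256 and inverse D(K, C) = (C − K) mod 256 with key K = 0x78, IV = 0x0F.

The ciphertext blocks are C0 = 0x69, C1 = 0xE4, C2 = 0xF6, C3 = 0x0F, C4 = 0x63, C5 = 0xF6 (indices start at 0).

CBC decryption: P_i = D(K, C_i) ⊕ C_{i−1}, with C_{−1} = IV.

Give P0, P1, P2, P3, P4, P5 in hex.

P0: D(K, 0x69) = 0xF1; 0xF1 ⊕ 0x0F = 0xFE.
P1: D(K, 0xE4) = 0x6C; 0x6C ⊕ 0x69 = 0x05.
P2: D(K, 0xF6) = 0x7E; 0x7E ⊕ 0xE4 = 0x9A.
P3: D(K, 0x0F) = 0x97; 0x97 ⊕ 0xF6 = 0x61.
P4: D(K, 0x63) = 0xEB; 0xEB ⊕ 0x0F = 0xE4.
P5: D(K, 0xF6) = 0x7E; 0x7E ⊕ 0x63 = 0x1D.

P0 = 0xFE, P1 = 0x05, P2 = 0x9A, P3 = 0x61, P4 = 0xE4, P5 = 0x1D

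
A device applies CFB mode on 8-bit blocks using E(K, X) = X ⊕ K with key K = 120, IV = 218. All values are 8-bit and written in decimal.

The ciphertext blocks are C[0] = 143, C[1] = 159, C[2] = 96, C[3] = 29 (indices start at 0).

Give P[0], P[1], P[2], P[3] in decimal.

P[0] = 45, P[1] = 104, P[2] = 135, P[3] = 5

CFB decryption: P_i = C_i ⊕ E(K, C_{i−1}), with C_{−1} = IV.
P[0]: E(K, 218) = 162; 143 ⊕ 162 = 45.
P[1]: E(K, 143) = 247; 159 ⊕ 247 = 104.
P[2]: E(K, 159) = 231; 96 ⊕ 231 = 135.
P[3]: E(K, 96) = 24; 29 ⊕ 24 = 5.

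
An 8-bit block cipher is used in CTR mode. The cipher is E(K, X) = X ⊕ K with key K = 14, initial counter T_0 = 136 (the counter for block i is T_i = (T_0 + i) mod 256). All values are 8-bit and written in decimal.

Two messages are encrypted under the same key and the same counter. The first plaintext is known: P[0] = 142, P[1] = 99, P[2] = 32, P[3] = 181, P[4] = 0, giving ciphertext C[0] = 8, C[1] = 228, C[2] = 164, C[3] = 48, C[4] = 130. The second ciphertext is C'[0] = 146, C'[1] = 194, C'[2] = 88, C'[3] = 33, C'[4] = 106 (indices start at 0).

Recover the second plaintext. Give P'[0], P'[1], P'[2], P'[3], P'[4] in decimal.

In CTR with a reused counter, both messages share the same keystream S_i, so C_i ⊕ C'_i = P_i ⊕ P'_i and thus P'_i = P_i ⊕ C_i ⊕ C'_i.
P'[0]: 142 ⊕ 8 ⊕ 146 = 20.
P'[1]: 99 ⊕ 228 ⊕ 194 = 69.
P'[2]: 32 ⊕ 164 ⊕ 88 = 220.
P'[3]: 181 ⊕ 48 ⊕ 33 = 164.
P'[4]: 0 ⊕ 130 ⊕ 106 = 232.

P'[0] = 20, P'[1] = 69, P'[2] = 220, P'[3] = 164, P'[4] = 232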